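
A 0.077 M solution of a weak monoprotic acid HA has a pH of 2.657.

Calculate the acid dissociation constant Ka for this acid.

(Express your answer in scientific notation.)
K_a = 6.49e-05

[H⁺] = 10^(−pH) = 10^(−2.657) = 2.203e-03 M. For HA ⇌ H⁺ + A⁻, Ka = x²/(C − x) = (2.203e-03)²/(0.077 − 2.203e-03) = 6.49e-05.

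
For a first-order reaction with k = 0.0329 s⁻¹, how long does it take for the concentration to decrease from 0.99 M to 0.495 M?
21.07 s

From ln[A] = ln[A]₀ - k·t: t = ln([A]₀/[A])/k = ln(0.99/0.495)/0.0329 = ln(2.0000)/0.0329 = 0.6931/0.0329 = 21.07 s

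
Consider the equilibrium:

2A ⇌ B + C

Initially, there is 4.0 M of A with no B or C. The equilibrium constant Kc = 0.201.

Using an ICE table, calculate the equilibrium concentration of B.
[B] = 0.946 M

ICE: [A] = 4.0 − 2x, [B] = [C] = x.
Kc = x²/(4.0 − 2x)² = 0.201 ⇒ √Kc = x/(4.0 − 2x).
x = √0.201·4.0/(1 + 2√0.201) = 0.44833·4.0/1.8967 = 0.94552.
[B] = x = 0.946 M.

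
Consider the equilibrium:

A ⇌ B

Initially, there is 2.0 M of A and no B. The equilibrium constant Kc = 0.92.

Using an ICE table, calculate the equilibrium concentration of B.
[B] = 0.958 M

ICE: [A] = 2.0 − x, [B] = x.
Kc = x/(2.0 − x) = 0.92 ⇒ x = 0.92·2.0/(1 + 0.92) = 1.84/1.92 = 0.9583.
[B] = x = 0.958 M.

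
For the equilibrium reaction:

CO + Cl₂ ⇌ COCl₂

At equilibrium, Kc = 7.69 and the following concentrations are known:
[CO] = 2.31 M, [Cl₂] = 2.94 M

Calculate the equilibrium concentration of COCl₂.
[COCl₂] = 52.2259 M

Kc = ([COCl₂]) / ([CO] × [Cl₂]) = 7.69
[COCl₂]^1 = Kc · (reactant terms)/(other product terms) = 7.69 · 6.7914 / 1 = 52.226
[COCl₂] = 52.2259 M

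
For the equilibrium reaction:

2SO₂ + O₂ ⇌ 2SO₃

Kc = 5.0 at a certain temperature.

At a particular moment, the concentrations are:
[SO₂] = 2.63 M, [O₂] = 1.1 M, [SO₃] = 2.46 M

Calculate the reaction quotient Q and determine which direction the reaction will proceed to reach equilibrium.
Q = 0.795, Q < K, reaction proceeds forward (toward products)

Q = ([SO₃]^2) / ([SO₂]^2 × [O₂])
  = ((2.46)^2) / ((2.63)^2·(1.1)) = 6.0516/7.6086 = 0.7954
Since Q = 0.7954 < Kc = 5.0, the reaction proceeds forward (toward products) to reach equilibrium.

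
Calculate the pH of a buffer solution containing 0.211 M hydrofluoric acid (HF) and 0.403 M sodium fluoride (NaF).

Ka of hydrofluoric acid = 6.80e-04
pH = 3.45

pKa = -log(6.80e-04) = 3.17. pH = pKa + log([A⁻]/[HA]) = 3.17 + log(0.403/0.211)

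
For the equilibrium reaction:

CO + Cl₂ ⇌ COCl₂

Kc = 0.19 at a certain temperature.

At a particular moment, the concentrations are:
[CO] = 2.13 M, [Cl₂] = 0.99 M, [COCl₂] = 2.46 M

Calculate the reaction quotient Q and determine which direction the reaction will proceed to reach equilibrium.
Q = 1.167, Q > K, reaction proceeds reverse (toward reactants)

Q = ([COCl₂]) / ([CO] × [Cl₂])
  = ((2.46)) / ((2.13)·(0.99)) = 2.46/2.1087 = 1.167
Since Q = 1.167 > Kc = 0.19, the reaction proceeds reverse (toward reactants) to reach equilibrium.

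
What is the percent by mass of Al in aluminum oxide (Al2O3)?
Mass of Al in formula = 26.98 × 2 = 53.96 g/mol
Molar mass = 101.96 g/mol
% Al = (53.96/101.96) × 100% = 52.92%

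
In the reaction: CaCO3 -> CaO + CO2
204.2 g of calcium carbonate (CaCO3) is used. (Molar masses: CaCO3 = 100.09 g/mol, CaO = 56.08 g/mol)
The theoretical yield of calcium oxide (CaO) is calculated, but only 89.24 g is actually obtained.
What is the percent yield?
Moles of CaCO3 = 204.2 g ÷ 100.09 g/mol = 2.04016 mol
Mole ratio: 1 mol CaO / 1 mol CaCO3
Moles of CaO = 2.04016 × (1/1) = 2.04016 mol
Theoretical yield = 2.04016 mol × 56.08 g/mol = 114.41 g
Actual yield = 89.24 g
Percent yield = (89.24 / 114.41) × 100% = 78.0%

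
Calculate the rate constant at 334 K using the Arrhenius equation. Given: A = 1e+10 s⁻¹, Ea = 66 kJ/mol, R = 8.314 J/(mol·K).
4.76e-01 s⁻¹

k = A·exp(-Ea/(R·T)) = 1e+10·exp(-66000/(8.314·334)) = 1e+10·exp(-23.7677) = 1e+10·4.7622e-11 = 4.76e-01 s⁻¹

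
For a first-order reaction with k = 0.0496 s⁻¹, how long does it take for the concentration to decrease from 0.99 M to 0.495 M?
13.97 s

From ln[A] = ln[A]₀ - k·t: t = ln([A]₀/[A])/k = ln(0.99/0.495)/0.0496 = ln(2.0000)/0.0496 = 0.6931/0.0496 = 13.97 s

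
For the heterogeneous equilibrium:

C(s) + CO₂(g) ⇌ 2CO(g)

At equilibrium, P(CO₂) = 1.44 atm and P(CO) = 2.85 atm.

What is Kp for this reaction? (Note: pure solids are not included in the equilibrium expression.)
K_p = 5.641

Solid C is excluded.
Kp = P(CO)²/P(CO₂) = (2.85)²/1.44 = 8.123/1.44 = 5.641.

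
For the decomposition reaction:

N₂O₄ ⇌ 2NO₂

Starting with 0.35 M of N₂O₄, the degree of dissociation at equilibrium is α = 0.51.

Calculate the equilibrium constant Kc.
K_c = 0.7431

x = α·[A]₀ = 0.51 × 0.35 = 0.1785 M dissociated.
At eq: [N₂O₄] = 0.35 − 0.1785 = 0.1715 M; [NO₂] = 2x = 0.357 M.
Kc = [NO₂]²/[N₂O₄] = (0.357)²/0.1715 = 0.7431.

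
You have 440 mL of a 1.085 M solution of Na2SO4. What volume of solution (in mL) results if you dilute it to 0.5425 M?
Using M₁V₁ = M₂V₂:
1.085 × 440 = 0.5425 × V₂
V₂ = (1.085 × 440) / 0.5425 = 880 mL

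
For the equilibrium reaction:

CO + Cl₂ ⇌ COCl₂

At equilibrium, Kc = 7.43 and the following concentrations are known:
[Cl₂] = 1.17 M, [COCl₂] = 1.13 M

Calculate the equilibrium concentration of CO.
[CO] = 0.1300 M

Kc = ([COCl₂]) / ([CO] × [Cl₂]) = 7.43
[CO]^1 = (product terms)/(Kc · other reactant terms) = 1.13 / (7.43 · 1.17) = 0.12999
[CO] = 0.1300 M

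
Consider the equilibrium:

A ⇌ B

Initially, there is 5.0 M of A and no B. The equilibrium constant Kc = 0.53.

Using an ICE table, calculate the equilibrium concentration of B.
[B] = 1.732 M

ICE: [A] = 5.0 − x, [B] = x.
Kc = x/(5.0 − x) = 0.53 ⇒ x = 0.53·5.0/(1 + 0.53) = 2.65/1.53 = 1.732.
[B] = x = 1.732 M.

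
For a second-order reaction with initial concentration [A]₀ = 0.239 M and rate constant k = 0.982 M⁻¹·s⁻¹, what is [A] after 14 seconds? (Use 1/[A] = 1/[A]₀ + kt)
0.0558 M

1/[A] = 1/[A]₀ + k·t = 1/0.239 + (0.982)·(14) = 4.1841 + 13.7480 = 17.9321
[A] = 1/17.9321 = 0.0558 M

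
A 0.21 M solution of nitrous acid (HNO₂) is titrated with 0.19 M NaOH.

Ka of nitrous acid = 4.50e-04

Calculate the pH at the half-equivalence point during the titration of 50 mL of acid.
pH = pKa = 3.35

At the half-equivalence point, [HA] = [A⁻], so by Henderson–Hasselbalch pH = pKa + log(1) = pKa.
pKa = −log(4.50e-04) = 3.35.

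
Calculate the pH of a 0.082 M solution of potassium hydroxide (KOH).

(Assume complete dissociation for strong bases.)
pH = 12.91

[OH⁻] = 0.082 M for strong base. pOH = -log[OH⁻] = 1.09, pH = 14 - pOH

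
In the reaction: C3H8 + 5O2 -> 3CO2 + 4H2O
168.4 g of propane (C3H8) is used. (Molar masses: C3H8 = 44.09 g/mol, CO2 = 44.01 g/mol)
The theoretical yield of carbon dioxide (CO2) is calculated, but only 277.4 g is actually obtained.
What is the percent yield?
Moles of C3H8 = 168.4 g ÷ 44.09 g/mol = 3.81946 mol
Mole ratio: 3 mol CO2 / 1 mol C3H8
Moles of CO2 = 3.81946 × (3/1) = 11.4584 mol
Theoretical yield = 11.4584 mol × 44.01 g/mol = 504.28 g
Actual yield = 277.4 g
Percent yield = (277.4 / 504.28) × 100% = 55.0%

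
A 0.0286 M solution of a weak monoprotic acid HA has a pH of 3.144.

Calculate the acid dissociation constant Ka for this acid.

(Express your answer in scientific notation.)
K_a = 1.85e-05

[H⁺] = 10^(−pH) = 10^(−3.144) = 7.178e-04 M. For HA ⇌ H⁺ + A⁻, Ka = x²/(C − x) = (7.178e-04)²/(0.0286 − 7.178e-04) = 1.85e-05.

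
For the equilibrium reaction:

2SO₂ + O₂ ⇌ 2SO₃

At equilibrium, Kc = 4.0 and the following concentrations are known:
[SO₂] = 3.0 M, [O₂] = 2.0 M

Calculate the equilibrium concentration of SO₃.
[SO₃] = 8.4853 M

Kc = ([SO₃]^2) / ([SO₂]^2 × [O₂]) = 4.0
[SO₃]^2 = Kc · (reactant terms)/(other product terms) = 4.0 · 18 / 1 = 72
[SO₃] = (72)^(1/2) = 8.4853 M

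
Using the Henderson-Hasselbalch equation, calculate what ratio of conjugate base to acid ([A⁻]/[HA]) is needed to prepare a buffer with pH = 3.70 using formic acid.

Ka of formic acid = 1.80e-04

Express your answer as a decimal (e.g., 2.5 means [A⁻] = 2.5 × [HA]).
[A⁻]/[HA] = 0.902

pKa = −log(1.80e-04) = 3.7447. pH = pKa + log([A⁻]/[HA]). 3.70 = 3.7447 + log(ratio). log(ratio) = 3.70 − 3.7447 = -0.0447. ratio = 10^(-0.0447) = 0.902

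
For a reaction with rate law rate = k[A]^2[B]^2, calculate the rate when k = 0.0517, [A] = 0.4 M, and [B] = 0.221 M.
0.000404 M/s

rate = k·[A]^2·[B]^2 = 0.0517·(0.4)^2·(0.221)^2 = 0.0517·0.16·0.048841 = 0.000404 M/s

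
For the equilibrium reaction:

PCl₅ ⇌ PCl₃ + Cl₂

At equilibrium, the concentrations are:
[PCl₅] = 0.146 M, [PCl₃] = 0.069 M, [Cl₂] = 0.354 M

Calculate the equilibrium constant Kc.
K_c = 0.1673

Kc = ([PCl₃] × [Cl₂]) / ([PCl₅])
   = ((0.069)·(0.354)) / ((0.146))
   = 0.024426 / 0.146 = 0.1673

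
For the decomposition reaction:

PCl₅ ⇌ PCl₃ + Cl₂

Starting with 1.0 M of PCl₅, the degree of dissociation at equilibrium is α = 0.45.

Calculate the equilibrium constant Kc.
K_c = 0.3682

x = α·[A]₀ = 0.45 × 1.0 = 0.45 M dissociated.
At eq: [PCl₅] = 1.0 − 0.45 = 0.55 M; [PCl₃] = [Cl₂] = x = 0.45 M.
Kc = [PCl₃][Cl₂]/[PCl₅] = (0.45)²/0.55 = 0.3682.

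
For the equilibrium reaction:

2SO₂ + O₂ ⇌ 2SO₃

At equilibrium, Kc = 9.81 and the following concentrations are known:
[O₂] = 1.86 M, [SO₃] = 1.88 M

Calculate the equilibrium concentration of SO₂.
[SO₂] = 0.4401 M

Kc = ([SO₃]^2) / ([SO₂]^2 × [O₂]) = 9.81
[SO₂]^2 = (product terms)/(Kc · other reactant terms) = 3.5344 / (9.81 · 1.86) = 0.1937
[SO₂] = (0.1937)^(1/2) = 0.4401 M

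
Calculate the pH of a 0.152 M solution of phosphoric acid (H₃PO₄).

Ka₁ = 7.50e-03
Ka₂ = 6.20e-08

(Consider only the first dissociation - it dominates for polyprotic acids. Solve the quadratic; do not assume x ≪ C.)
pH = 1.52

x² + Ka₁·x − Ka₁·C = 0 with Ka₁ = 7.50e-03, C = 0.152.
x = (−Ka₁ + √(Ka₁² + 4·Ka₁·C))/2 = 3.0221e-02 M, so pH = 1.52.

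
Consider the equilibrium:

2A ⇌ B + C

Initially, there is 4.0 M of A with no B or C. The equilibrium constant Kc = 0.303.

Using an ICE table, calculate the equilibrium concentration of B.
[B] = 1.048 M

ICE: [A] = 4.0 − 2x, [B] = [C] = x.
Kc = x²/(4.0 − 2x)² = 0.303 ⇒ √Kc = x/(4.0 − 2x).
x = √0.303·4.0/(1 + 2√0.303) = 0.55045·4.0/2.1009 = 1.048.
[B] = x = 1.048 M.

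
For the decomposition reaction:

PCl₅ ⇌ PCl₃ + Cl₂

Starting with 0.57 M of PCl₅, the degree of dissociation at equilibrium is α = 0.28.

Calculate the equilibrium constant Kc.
K_c = 0.0621

x = α·[A]₀ = 0.28 × 0.57 = 0.1596 M dissociated.
At eq: [PCl₅] = 0.57 − 0.1596 = 0.4104 M; [PCl₃] = [Cl₂] = x = 0.1596 M.
Kc = [PCl₃][Cl₂]/[PCl₅] = (0.1596)²/0.4104 = 0.06207.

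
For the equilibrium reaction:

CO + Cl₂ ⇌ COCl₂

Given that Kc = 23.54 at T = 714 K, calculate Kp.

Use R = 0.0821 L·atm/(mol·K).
K_p = 0.4016

Δn = (moles gaseous products) − (moles gaseous reactants) = -1
T = 714 K; RT = 0.0821 × 714 = 58.6194
Kp = Kc·(RT)^Δn = 23.54 × (58.6194)^-1 = 23.54 × 0.0170592 = 0.4016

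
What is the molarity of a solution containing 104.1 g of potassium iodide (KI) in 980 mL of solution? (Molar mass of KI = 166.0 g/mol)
Moles of KI = 104.1 g ÷ 166.0 g/mol = 0.627108 mol
Volume = 980 mL = 0.98 L
Molarity = 0.627108 mol ÷ 0.98 L = 0.6399 M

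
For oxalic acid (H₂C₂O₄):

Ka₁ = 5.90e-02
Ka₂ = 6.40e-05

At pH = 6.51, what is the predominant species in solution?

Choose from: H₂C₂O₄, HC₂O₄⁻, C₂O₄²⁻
C₂O₄²⁻

pKa1 = 1.23, pKa2 = 4.19. Each pKa is the crossover between adjacent species; pH = 6.51 lies in the region where C₂O₄²⁻ predominates.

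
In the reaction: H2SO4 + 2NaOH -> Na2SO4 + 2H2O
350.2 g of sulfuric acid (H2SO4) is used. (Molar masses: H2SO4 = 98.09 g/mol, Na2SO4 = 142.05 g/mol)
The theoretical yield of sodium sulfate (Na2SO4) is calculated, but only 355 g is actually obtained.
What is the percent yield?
Moles of H2SO4 = 350.2 g ÷ 98.09 g/mol = 3.57019 mol
Mole ratio: 1 mol Na2SO4 / 1 mol H2SO4
Moles of Na2SO4 = 3.57019 × (1/1) = 3.57019 mol
Theoretical yield = 3.57019 mol × 142.05 g/mol = 507.15 g
Actual yield = 355 g
Percent yield = (355 / 507.15) × 100% = 70.0%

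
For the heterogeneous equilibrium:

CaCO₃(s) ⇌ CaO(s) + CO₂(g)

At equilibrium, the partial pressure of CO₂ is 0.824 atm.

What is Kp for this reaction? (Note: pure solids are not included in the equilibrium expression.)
K_p = 0.824

Solids (CaCO₃, CaO) have activity 1 and are excluded.
Kp = P(CO₂) = 0.824.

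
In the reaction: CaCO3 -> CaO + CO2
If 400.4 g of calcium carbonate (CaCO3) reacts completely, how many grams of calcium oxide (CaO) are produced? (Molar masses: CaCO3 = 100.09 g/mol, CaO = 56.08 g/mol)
Moles of CaCO3 = 400.4 g ÷ 100.09 g/mol = 4.0004 mol
Mole ratio: 1 mol CaO / 1 mol CaCO3
Moles of CaO = 4.0004 × (1/1) = 4.0004 mol
Mass of CaO = 4.0004 mol × 56.08 g/mol = 224.3 g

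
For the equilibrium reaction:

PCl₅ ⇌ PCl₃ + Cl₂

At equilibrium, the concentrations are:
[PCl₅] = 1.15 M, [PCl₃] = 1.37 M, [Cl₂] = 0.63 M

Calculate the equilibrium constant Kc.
K_c = 0.7505

Kc = ([PCl₃] × [Cl₂]) / ([PCl₅])
   = ((1.37)·(0.63)) / ((1.15))
   = 0.8631 / 1.15 = 0.7505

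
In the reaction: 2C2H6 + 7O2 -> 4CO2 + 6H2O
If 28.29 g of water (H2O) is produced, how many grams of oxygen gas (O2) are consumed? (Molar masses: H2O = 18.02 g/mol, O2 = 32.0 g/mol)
Moles of H2O = 28.29 g ÷ 18.02 g/mol = 1.56992 mol
Mole ratio: 7 mol O2 / 6 mol H2O
Moles of O2 = 1.56992 × (7/6) = 1.83158 mol
Mass of O2 = 1.83158 mol × 32.0 g/mol = 58.61 g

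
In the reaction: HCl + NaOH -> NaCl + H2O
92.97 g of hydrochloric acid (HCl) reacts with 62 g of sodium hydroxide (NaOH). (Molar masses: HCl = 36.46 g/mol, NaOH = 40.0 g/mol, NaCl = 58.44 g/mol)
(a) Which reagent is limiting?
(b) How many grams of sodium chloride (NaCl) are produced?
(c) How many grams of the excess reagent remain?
(a) NaOH, (b) 90.58 g, (c) 36.46 g

Moles of HCl = 92.97 g ÷ 36.46 g/mol = 2.54992 mol
Moles of NaOH = 62 g ÷ 40.0 g/mol = 1.55 mol
Moles ÷ coefficient: HCl: 2.54992/1 = 2.55, NaOH: 1.55/1 = 1.55
(a) NaOH has the smaller value, so NaOH is the limiting reagent.
(b) Moles of NaCl = 1.55 mol NaOH × (1/1) = 1.55 mol; mass = 1.55 mol × 58.44 g/mol = 90.58 g
(c) HCl consumed = 1.55 × (1/1) = 1.55 mol; remaining = 2.54992 − 1.55 = 0.999918 mol; mass = 0.999918 mol × 36.46 g/mol = 36.46 g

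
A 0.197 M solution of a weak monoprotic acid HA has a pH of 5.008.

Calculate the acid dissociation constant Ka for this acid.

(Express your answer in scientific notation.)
K_a = 4.89e-10

[H⁺] = 10^(−pH) = 10^(−5.008) = 9.817e-06 M. For HA ⇌ H⁺ + A⁻, Ka = x²/(C − x) = (9.817e-06)²/(0.197 − 9.817e-06) = 4.89e-10.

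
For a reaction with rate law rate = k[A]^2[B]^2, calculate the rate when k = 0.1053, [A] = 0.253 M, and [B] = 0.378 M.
0.0009631 M/s

rate = k·[A]^2·[B]^2 = 0.1053·(0.253)^2·(0.378)^2 = 0.1053·0.064009·0.142884 = 0.0009631 M/s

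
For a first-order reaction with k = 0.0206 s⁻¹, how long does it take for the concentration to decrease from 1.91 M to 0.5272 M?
62.49 s

From ln[A] = ln[A]₀ - k·t: t = ln([A]₀/[A])/k = ln(1.91/0.5272)/0.0206 = ln(3.6229)/0.0206 = 1.2873/0.0206 = 62.49 s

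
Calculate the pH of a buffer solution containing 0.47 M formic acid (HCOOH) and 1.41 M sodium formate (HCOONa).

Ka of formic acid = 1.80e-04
pH = 4.22

pKa = -log(1.80e-04) = 3.74. pH = pKa + log([A⁻]/[HA]) = 3.74 + log(1.41/0.47)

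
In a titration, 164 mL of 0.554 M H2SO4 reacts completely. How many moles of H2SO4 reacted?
Moles = Molarity × Volume (L)
Moles = 0.554 M × 0.164 L = 0.09086 mol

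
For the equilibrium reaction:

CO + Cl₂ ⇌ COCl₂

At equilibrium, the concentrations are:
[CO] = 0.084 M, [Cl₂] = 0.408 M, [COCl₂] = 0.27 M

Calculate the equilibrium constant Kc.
K_c = 7.8782

Kc = ([COCl₂]) / ([CO] × [Cl₂])
   = ((0.27)) / ((0.084)·(0.408))
   = 0.27 / 0.034272 = 7.8782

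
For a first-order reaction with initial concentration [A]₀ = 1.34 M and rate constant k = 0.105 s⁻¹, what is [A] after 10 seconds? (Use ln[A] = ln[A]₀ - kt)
0.4689 M

ln[A] = ln[A]₀ - k·t = ln(1.34) - (0.105)·(10) = 0.2927 - 1.0500 = -0.7573
[A] = e^(-0.7573) = 0.4689 M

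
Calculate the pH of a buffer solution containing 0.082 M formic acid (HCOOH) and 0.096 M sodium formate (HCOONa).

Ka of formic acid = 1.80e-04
pH = 3.81

pKa = -log(1.80e-04) = 3.74. pH = pKa + log([A⁻]/[HA]) = 3.74 + log(0.096/0.082)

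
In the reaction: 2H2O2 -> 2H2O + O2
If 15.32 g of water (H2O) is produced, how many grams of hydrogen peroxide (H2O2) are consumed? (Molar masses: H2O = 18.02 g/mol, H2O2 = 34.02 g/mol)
Moles of H2O = 15.32 g ÷ 18.02 g/mol = 0.850166 mol
Mole ratio: 2 mol H2O2 / 2 mol H2O
Moles of H2O2 = 0.850166 × (2/2) = 0.850166 mol
Mass of H2O2 = 0.850166 mol × 34.02 g/mol = 28.92 g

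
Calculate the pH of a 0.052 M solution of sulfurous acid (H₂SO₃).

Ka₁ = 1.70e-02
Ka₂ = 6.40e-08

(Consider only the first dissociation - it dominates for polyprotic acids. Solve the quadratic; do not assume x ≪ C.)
pH = 1.65

x² + Ka₁·x − Ka₁·C = 0 with Ka₁ = 1.70e-02, C = 0.052.
x = (−Ka₁ + √(Ka₁² + 4·Ka₁·C))/2 = 2.2423e-02 M, so pH = 1.65.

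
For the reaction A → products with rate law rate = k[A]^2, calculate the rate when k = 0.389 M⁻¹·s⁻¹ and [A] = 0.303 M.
0.03571 M/s

rate = k·[A]^2 = 0.389·(0.303)^2 = 0.389·0.091809 = 0.03571 M/s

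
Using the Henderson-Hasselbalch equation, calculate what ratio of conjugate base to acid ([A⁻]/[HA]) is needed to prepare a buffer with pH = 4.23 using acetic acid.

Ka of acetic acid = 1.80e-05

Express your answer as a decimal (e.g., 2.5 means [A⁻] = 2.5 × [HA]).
[A⁻]/[HA] = 0.306

pKa = −log(1.80e-05) = 4.7447. pH = pKa + log([A⁻]/[HA]). 4.23 = 4.7447 + log(ratio). log(ratio) = 4.23 − 4.7447 = -0.5147. ratio = 10^(-0.5147) = 0.306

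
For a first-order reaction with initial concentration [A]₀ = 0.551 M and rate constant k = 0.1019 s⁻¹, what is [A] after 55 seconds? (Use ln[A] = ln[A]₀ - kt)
0.0020 M

ln[A] = ln[A]₀ - k·t = ln(0.551) - (0.1019)·(55) = -0.5960 - 5.6045 = -6.2005
[A] = e^(-6.2005) = 0.0020 M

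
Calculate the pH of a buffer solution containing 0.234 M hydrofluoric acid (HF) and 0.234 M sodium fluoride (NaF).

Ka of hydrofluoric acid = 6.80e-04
pH = 3.17

pKa = -log(6.80e-04) = 3.17. pH = pKa + log([A⁻]/[HA]) = 3.17 + log(0.234/0.234)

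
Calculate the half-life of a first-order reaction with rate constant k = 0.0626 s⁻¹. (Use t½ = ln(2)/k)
11.07 s

t½ = ln(2)/k = 0.6931/0.0626 = 11.07 s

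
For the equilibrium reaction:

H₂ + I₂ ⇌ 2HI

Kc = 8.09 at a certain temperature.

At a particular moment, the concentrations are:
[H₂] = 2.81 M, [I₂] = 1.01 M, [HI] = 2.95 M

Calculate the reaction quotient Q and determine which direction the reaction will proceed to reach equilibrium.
Q = 3.066, Q < K, reaction proceeds forward (toward products)

Q = ([HI]^2) / ([H₂] × [I₂])
  = ((2.95)^2) / ((2.81)·(1.01)) = 8.7025/2.8381 = 3.066
Since Q = 3.066 < Kc = 8.09, the reaction proceeds forward (toward products) to reach equilibrium.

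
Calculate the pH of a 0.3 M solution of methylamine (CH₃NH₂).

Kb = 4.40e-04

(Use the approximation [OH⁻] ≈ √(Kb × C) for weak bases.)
pH = 12.06

[OH⁻] = √(Kb × C) = √(4.40e-04 × 0.3) = 1.1489e-02. pOH = 1.94, pH = 14 - pOH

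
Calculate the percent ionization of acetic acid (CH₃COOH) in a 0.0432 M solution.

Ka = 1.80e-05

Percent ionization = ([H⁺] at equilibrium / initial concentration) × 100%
Percent ionization = 2.02%

Let x = [H⁺]. Ka = x²/(C - x) ⇒ x² + (1.80e-05)x - (1.80e-05)(0.0432) = 0. x = 8.7286e-04. Percent = (8.7286e-04/0.0432) × 100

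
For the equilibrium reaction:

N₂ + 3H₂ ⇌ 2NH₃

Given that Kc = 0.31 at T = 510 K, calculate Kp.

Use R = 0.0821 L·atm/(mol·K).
K_p = 1.77e-04

Δn = (moles gaseous products) − (moles gaseous reactants) = -2
T = 510 K; RT = 0.0821 × 510 = 41.871
Kp = Kc·(RT)^Δn = 0.31 × (41.871)^-2 = 0.31 × 0.000570392 = 1.77e-04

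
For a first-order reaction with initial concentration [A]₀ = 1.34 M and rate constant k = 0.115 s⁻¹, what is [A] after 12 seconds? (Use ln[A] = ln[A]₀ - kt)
0.3371 M

ln[A] = ln[A]₀ - k·t = ln(1.34) - (0.115)·(12) = 0.2927 - 1.3800 = -1.0873
[A] = e^(-1.0873) = 0.3371 M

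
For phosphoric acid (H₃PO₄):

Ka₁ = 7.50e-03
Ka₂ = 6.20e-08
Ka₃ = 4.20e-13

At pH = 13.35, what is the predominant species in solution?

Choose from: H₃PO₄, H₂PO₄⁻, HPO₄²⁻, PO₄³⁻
PO₄³⁻

pKa1 = 2.12, pKa2 = 7.21, pKa3 = 12.38. Each pKa is the crossover between adjacent species; pH = 13.35 lies in the region where PO₄³⁻ predominates.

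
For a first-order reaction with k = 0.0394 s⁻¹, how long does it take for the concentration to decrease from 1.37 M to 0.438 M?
28.94 s

From ln[A] = ln[A]₀ - k·t: t = ln([A]₀/[A])/k = ln(1.37/0.438)/0.0394 = ln(3.1279)/0.0394 = 1.1403/0.0394 = 28.94 s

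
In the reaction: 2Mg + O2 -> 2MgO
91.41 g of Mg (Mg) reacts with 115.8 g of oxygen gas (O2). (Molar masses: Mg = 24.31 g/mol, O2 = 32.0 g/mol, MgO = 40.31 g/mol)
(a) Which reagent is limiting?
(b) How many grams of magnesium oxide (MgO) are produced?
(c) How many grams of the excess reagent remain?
(a) Mg, (b) 151.6 g, (c) 55.64 g

Moles of Mg = 91.41 g ÷ 24.31 g/mol = 3.76018 mol
Moles of O2 = 115.8 g ÷ 32.0 g/mol = 3.61875 mol
Moles ÷ coefficient: Mg: 3.76018/2 = 1.88, O2: 3.61875/1 = 3.619
(a) Mg has the smaller value, so Mg is the limiting reagent.
(b) Moles of MgO = 3.76018 mol Mg × (2/2) = 3.76018 mol; mass = 3.76018 mol × 40.31 g/mol = 151.6 g
(c) O2 consumed = 3.76018 × (1/2) = 1.88009 mol; remaining = 3.61875 − 1.88009 = 1.73866 mol; mass = 1.73866 mol × 32.0 g/mol = 55.64 g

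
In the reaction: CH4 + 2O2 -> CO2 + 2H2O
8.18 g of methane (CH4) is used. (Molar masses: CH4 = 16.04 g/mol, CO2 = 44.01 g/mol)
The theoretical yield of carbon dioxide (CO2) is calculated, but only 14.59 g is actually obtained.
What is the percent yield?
Moles of CH4 = 8.18 g ÷ 16.04 g/mol = 0.509975 mol
Mole ratio: 1 mol CO2 / 1 mol CH4
Moles of CO2 = 0.509975 × (1/1) = 0.509975 mol
Theoretical yield = 0.509975 mol × 44.01 g/mol = 22.444 g
Actual yield = 14.59 g
Percent yield = (14.59 / 22.444) × 100% = 65.0%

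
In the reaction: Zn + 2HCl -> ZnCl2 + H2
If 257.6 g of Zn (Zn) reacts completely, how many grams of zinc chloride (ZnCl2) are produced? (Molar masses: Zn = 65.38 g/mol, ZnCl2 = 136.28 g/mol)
Moles of Zn = 257.6 g ÷ 65.38 g/mol = 3.94004 mol
Mole ratio: 1 mol ZnCl2 / 1 mol Zn
Moles of ZnCl2 = 3.94004 × (1/1) = 3.94004 mol
Mass of ZnCl2 = 3.94004 mol × 136.28 g/mol = 536.9 g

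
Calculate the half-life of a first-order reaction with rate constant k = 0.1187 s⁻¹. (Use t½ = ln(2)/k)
5.84 s

t½ = ln(2)/k = 0.6931/0.1187 = 5.84 s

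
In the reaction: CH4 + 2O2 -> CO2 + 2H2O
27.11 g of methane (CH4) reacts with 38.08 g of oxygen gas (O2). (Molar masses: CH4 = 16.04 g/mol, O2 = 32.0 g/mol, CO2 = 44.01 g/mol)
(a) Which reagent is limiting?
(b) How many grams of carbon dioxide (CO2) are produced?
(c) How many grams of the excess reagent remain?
(a) O2, (b) 26.19 g, (c) 17.57 g

Moles of CH4 = 27.11 g ÷ 16.04 g/mol = 1.69015 mol
Moles of O2 = 38.08 g ÷ 32.0 g/mol = 1.19 mol
Moles ÷ coefficient: CH4: 1.69015/1 = 1.69, O2: 1.19/2 = 0.595
(a) O2 has the smaller value, so O2 is the limiting reagent.
(b) Moles of CO2 = 1.19 mol O2 × (1/2) = 0.595 mol; mass = 0.595 mol × 44.01 g/mol = 26.19 g
(c) CH4 consumed = 1.19 × (1/2) = 0.595 mol; remaining = 1.69015 − 0.595 = 1.09515 mol; mass = 1.09515 mol × 16.04 g/mol = 17.57 g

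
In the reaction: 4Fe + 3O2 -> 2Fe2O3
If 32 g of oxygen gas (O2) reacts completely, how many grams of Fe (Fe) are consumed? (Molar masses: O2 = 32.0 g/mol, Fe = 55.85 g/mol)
Moles of O2 = 32 g ÷ 32.0 g/mol = 1 mol
Mole ratio: 4 mol Fe / 3 mol O2
Moles of Fe = 1 × (4/3) = 1.33333 mol
Mass of Fe = 1.33333 mol × 55.85 g/mol = 74.47 g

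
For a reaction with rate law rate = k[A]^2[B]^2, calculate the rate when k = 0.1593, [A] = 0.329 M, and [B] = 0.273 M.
0.001285 M/s

rate = k·[A]^2·[B]^2 = 0.1593·(0.329)^2·(0.273)^2 = 0.1593·0.108241·0.074529 = 0.001285 M/s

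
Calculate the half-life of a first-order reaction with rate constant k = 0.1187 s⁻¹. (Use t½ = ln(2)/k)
5.84 s

t½ = ln(2)/k = 0.6931/0.1187 = 5.84 s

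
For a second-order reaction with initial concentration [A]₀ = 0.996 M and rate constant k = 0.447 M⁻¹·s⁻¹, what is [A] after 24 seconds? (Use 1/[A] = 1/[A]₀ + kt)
0.0852 M

1/[A] = 1/[A]₀ + k·t = 1/0.996 + (0.447)·(24) = 1.0040 + 10.7280 = 11.7320
[A] = 1/11.7320 = 0.0852 M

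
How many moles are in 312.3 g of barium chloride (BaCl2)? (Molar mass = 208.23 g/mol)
Moles = 312.3 g ÷ 208.23 g/mol = 1.5 mol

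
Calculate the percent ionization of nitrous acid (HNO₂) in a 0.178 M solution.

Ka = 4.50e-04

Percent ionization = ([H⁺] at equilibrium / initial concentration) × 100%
Percent ionization = 4.9%

Let x = [H⁺]. Ka = x²/(C - x) ⇒ x² + (4.50e-04)x - (4.50e-04)(0.178) = 0. x = 8.7277e-03. Percent = (8.7277e-03/0.178) × 100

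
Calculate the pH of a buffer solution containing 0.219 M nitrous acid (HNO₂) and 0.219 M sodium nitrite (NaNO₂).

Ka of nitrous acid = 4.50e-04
pH = 3.35

pKa = -log(4.50e-04) = 3.35. pH = pKa + log([A⁻]/[HA]) = 3.35 + log(0.219/0.219)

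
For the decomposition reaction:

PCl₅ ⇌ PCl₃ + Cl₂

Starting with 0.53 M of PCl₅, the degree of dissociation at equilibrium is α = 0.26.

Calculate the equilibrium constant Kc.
K_c = 0.0484

x = α·[A]₀ = 0.26 × 0.53 = 0.1378 M dissociated.
At eq: [PCl₅] = 0.53 − 0.1378 = 0.3922 M; [PCl₃] = [Cl₂] = x = 0.1378 M.
Kc = [PCl₃][Cl₂]/[PCl₅] = (0.1378)²/0.3922 = 0.04842.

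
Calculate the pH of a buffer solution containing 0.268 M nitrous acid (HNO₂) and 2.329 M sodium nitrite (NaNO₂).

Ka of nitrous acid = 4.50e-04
pH = 4.29

pKa = -log(4.50e-04) = 3.35. pH = pKa + log([A⁻]/[HA]) = 3.35 + log(2.329/0.268)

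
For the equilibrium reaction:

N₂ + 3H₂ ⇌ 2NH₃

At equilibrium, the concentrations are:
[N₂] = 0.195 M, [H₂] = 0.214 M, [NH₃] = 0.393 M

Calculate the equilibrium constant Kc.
K_c = 80.8182

Kc = ([NH₃]^2) / ([N₂] × [H₂]^3)
   = ((0.393)^2) / ((0.195)·(0.214)^3)
   = 0.15445 / 0.0019111 = 80.8182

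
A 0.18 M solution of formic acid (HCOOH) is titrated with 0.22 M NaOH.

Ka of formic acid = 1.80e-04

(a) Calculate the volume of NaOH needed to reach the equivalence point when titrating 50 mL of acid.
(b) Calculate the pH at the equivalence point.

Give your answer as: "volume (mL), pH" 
V = 40.9 mL, pH = 8.37

(a) At equivalence: moles acid = moles base.
moles acid = 0.18 × 0.05 = 0.009 mol; V_NaOH = 0.009/0.22 = 0.04091 L = 40.9 mL.
(b) At equivalence, all acid → conjugate base A⁻ at [A⁻] = 0.009/0.09091 = 0.099 M.
Kb = Kw/Ka = 1.0e-14/1.80e-04 = 5.556e-11; [OH⁻] = √(Kb·[A⁻]) = 2.345e-06; pOH = 5.63; pH = 14 − pOH = 8.37.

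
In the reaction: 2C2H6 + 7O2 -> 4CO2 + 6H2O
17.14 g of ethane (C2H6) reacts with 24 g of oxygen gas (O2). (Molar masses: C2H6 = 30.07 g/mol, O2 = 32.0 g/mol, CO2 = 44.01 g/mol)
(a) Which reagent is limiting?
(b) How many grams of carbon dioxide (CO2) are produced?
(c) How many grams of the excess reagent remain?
(a) O2, (b) 18.86 g, (c) 10.7 g

Moles of C2H6 = 17.14 g ÷ 30.07 g/mol = 0.570003 mol
Moles of O2 = 24 g ÷ 32.0 g/mol = 0.75 mol
Moles ÷ coefficient: C2H6: 0.570003/2 = 0.285, O2: 0.75/7 = 0.1071
(a) O2 has the smaller value, so O2 is the limiting reagent.
(b) Moles of CO2 = 0.75 mol O2 × (4/7) = 0.428571 mol; mass = 0.428571 mol × 44.01 g/mol = 18.86 g
(c) C2H6 consumed = 0.75 × (2/7) = 0.214286 mol; remaining = 0.570003 − 0.214286 = 0.355718 mol; mass = 0.355718 mol × 30.07 g/mol = 10.7 g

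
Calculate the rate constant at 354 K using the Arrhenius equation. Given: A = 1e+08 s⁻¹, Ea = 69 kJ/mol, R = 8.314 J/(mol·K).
6.58e-03 s⁻¹

k = A·exp(-Ea/(R·T)) = 1e+08·exp(-69000/(8.314·354)) = 1e+08·exp(-23.4442) = 1e+08·6.5812e-11 = 6.58e-03 s⁻¹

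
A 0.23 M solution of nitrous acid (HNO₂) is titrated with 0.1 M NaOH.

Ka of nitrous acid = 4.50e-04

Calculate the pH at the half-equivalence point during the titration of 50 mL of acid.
pH = pKa = 3.35

At the half-equivalence point, [HA] = [A⁻], so by Henderson–Hasselbalch pH = pKa + log(1) = pKa.
pKa = −log(4.50e-04) = 3.35.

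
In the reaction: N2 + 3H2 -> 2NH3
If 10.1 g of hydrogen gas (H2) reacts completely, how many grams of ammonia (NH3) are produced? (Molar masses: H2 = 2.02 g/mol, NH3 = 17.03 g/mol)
Moles of H2 = 10.1 g ÷ 2.02 g/mol = 5 mol
Mole ratio: 2 mol NH3 / 3 mol H2
Moles of NH3 = 5 × (2/3) = 3.33333 mol
Mass of NH3 = 3.33333 mol × 17.03 g/mol = 56.77 g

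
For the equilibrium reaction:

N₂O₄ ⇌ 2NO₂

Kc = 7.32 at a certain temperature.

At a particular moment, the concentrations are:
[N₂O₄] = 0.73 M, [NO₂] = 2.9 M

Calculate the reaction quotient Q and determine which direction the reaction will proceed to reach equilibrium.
Q = 11.521, Q > K, reaction proceeds reverse (toward reactants)

Q = ([NO₂]^2) / ([N₂O₄])
  = ((2.9)^2) / ((0.73)) = 8.41/0.73 = 11.52
Since Q = 11.52 > Kc = 7.32, the reaction proceeds reverse (toward reactants) to reach equilibrium.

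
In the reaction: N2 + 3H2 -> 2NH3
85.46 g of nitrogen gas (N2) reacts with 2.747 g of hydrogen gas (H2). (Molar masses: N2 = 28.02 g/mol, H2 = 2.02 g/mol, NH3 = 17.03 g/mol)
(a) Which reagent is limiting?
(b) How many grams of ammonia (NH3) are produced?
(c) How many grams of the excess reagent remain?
(a) H2, (b) 15.44 g, (c) 72.76 g

Moles of N2 = 85.46 g ÷ 28.02 g/mol = 3.04996 mol
Moles of H2 = 2.747 g ÷ 2.02 g/mol = 1.3599 mol
Moles ÷ coefficient: N2: 3.04996/1 = 3.05, H2: 1.3599/3 = 0.4533
(a) H2 has the smaller value, so H2 is the limiting reagent.
(b) Moles of NH3 = 1.3599 mol H2 × (2/3) = 0.906601 mol; mass = 0.906601 mol × 17.03 g/mol = 15.44 g
(c) N2 consumed = 1.3599 × (1/3) = 0.4533 mol; remaining = 3.04996 − 0.4533 = 2.59666 mol; mass = 2.59666 mol × 28.02 g/mol = 72.76 g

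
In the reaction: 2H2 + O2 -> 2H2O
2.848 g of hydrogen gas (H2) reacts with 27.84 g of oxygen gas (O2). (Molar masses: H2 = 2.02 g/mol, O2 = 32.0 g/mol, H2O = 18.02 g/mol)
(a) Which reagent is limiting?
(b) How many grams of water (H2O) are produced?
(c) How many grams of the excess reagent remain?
(a) H2, (b) 25.41 g, (c) 5.282 g

Moles of H2 = 2.848 g ÷ 2.02 g/mol = 1.4099 mol
Moles of O2 = 27.84 g ÷ 32.0 g/mol = 0.87 mol
Moles ÷ coefficient: H2: 1.4099/2 = 0.705, O2: 0.87/1 = 0.87
(a) H2 has the smaller value, so H2 is the limiting reagent.
(b) Moles of H2O = 1.4099 mol H2 × (2/2) = 1.4099 mol; mass = 1.4099 mol × 18.02 g/mol = 25.41 g
(c) O2 consumed = 1.4099 × (1/2) = 0.70495 mol; remaining = 0.87 − 0.70495 = 0.16505 mol; mass = 0.16505 mol × 32.0 g/mol = 5.282 g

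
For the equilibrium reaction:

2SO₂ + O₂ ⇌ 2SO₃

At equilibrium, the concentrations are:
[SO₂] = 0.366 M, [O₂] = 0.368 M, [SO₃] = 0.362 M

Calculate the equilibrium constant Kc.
K_c = 2.6583

Kc = ([SO₃]^2) / ([SO₂]^2 × [O₂])
   = ((0.362)^2) / ((0.366)^2·(0.368))
   = 0.13104 / 0.049296 = 2.6583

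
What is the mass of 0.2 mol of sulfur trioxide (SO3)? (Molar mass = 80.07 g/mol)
Mass = 0.2 mol × 80.07 g/mol = 16.01 g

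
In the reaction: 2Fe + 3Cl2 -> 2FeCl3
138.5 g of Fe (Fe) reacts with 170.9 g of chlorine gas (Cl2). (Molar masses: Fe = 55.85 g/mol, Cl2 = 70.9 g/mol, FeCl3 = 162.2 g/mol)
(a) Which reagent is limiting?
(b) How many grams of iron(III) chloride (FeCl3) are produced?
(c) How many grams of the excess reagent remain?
(a) Cl2, (b) 260.6 g, (c) 48.75 g

Moles of Fe = 138.5 g ÷ 55.85 g/mol = 2.47986 mol
Moles of Cl2 = 170.9 g ÷ 70.9 g/mol = 2.41044 mol
Moles ÷ coefficient: Fe: 2.47986/2 = 1.24, Cl2: 2.41044/3 = 0.8035
(a) Cl2 has the smaller value, so Cl2 is the limiting reagent.
(b) Moles of FeCl3 = 2.41044 mol Cl2 × (2/3) = 1.60696 mol; mass = 1.60696 mol × 162.2 g/mol = 260.6 g
(c) Fe consumed = 2.41044 × (2/3) = 1.60696 mol; remaining = 2.47986 − 1.60696 = 0.872899 mol; mass = 0.872899 mol × 55.85 g/mol = 48.75 g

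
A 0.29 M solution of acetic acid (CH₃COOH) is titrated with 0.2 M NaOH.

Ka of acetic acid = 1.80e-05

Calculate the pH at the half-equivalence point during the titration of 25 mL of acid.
pH = pKa = 4.74

At the half-equivalence point, [HA] = [A⁻], so by Henderson–Hasselbalch pH = pKa + log(1) = pKa.
pKa = −log(1.80e-05) = 4.74.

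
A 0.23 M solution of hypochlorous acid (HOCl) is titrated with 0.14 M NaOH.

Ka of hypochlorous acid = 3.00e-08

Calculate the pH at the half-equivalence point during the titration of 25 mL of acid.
pH = pKa = 7.52

At the half-equivalence point, [HA] = [A⁻], so by Henderson–Hasselbalch pH = pKa + log(1) = pKa.
pKa = −log(3.00e-08) = 7.52.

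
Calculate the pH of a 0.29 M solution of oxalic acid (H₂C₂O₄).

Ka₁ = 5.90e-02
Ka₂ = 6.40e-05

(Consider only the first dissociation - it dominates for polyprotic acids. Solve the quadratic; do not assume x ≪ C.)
pH = 0.98

x² + Ka₁·x − Ka₁·C = 0 with Ka₁ = 5.90e-02, C = 0.29.
x = (−Ka₁ + √(Ka₁² + 4·Ka₁·C))/2 = 1.0459e-01 M, so pH = 0.98.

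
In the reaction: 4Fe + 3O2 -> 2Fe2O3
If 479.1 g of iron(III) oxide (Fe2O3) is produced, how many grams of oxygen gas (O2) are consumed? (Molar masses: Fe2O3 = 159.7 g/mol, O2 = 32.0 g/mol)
Moles of Fe2O3 = 479.1 g ÷ 159.7 g/mol = 3 mol
Mole ratio: 3 mol O2 / 2 mol Fe2O3
Moles of O2 = 3 × (3/2) = 4.5 mol
Mass of O2 = 4.5 mol × 32.0 g/mol = 144 g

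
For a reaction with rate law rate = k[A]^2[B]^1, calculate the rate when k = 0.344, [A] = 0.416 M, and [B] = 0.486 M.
0.02893 M/s

rate = k·[A]^2·[B]^1 = 0.344·(0.416)^2·(0.486)^1 = 0.344·0.173056·0.486 = 0.02893 M/s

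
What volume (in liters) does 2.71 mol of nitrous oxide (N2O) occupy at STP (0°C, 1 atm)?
At STP, 1 mol of gas occupies 22.4 L
Volume = 2.71 mol × 22.4 L/mol = 60.70 L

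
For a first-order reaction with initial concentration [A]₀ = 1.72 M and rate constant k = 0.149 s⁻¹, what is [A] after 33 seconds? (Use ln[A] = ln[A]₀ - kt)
0.0126 M

ln[A] = ln[A]₀ - k·t = ln(1.72) - (0.149)·(33) = 0.5423 - 4.9170 = -4.3747
[A] = e^(-4.3747) = 0.0126 M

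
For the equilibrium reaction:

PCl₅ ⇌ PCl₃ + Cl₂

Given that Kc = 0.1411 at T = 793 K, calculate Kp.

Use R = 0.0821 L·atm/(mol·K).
K_p = 9.1864

Δn = (moles gaseous products) − (moles gaseous reactants) = 1
T = 793 K; RT = 0.0821 × 793 = 65.1053
Kp = Kc·(RT)^Δn = 0.1411 × (65.1053)^1 = 0.1411 × 65.1053 = 9.1864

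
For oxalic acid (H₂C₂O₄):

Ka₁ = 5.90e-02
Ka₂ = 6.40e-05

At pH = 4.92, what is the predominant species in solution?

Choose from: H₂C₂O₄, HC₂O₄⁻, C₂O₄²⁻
C₂O₄²⁻

pKa1 = 1.23, pKa2 = 4.19. Each pKa is the crossover between adjacent species; pH = 4.92 lies in the region where C₂O₄²⁻ predominates.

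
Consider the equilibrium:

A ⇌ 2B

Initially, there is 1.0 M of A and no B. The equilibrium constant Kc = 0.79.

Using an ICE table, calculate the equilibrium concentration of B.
[B] = 0.713 M

ICE: [A] = 1.0 − x, [B] = 2x.
Kc = (2x)²/(1.0 − x) = 0.79 ⇒ 4x² + 0.79x − 0.79 = 0.
x = (−0.79 + √(0.79² + 4·4·0.79))/(2·4) = (−0.79 + √13.264)/8 = 0.3565.
[B] = 2x = 0.713 M.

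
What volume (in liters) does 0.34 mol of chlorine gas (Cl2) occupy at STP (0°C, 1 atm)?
At STP, 1 mol of gas occupies 22.4 L
Volume = 0.34 mol × 22.4 L/mol = 7.62 L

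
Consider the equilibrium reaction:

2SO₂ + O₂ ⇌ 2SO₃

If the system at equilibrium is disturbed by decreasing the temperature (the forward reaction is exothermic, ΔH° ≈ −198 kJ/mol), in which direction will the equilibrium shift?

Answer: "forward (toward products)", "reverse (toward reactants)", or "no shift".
forward (toward products)

Apply Le Chatelier's principle: system shifts to counteract the change.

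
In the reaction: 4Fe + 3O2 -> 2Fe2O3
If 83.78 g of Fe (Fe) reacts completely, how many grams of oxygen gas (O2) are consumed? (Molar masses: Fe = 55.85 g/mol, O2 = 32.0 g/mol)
Moles of Fe = 83.78 g ÷ 55.85 g/mol = 1.50009 mol
Mole ratio: 3 mol O2 / 4 mol Fe
Moles of O2 = 1.50009 × (3/4) = 1.12507 mol
Mass of O2 = 1.12507 mol × 32.0 g/mol = 36 g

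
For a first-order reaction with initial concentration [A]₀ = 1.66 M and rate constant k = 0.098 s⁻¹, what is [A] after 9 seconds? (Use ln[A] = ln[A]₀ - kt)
0.6872 M

ln[A] = ln[A]₀ - k·t = ln(1.66) - (0.098)·(9) = 0.5068 - 0.8820 = -0.3752
[A] = e^(-0.3752) = 0.6872 M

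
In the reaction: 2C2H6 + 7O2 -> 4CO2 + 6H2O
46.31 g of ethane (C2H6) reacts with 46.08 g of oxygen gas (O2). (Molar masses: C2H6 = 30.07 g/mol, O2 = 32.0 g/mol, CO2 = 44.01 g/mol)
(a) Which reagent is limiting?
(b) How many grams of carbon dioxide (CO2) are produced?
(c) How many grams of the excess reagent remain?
(a) O2, (b) 36.21 g, (c) 33.94 g

Moles of C2H6 = 46.31 g ÷ 30.07 g/mol = 1.54007 mol
Moles of O2 = 46.08 g ÷ 32.0 g/mol = 1.44 mol
Moles ÷ coefficient: C2H6: 1.54007/2 = 0.77, O2: 1.44/7 = 0.2057
(a) O2 has the smaller value, so O2 is the limiting reagent.
(b) Moles of CO2 = 1.44 mol O2 × (4/7) = 0.822857 mol; mass = 0.822857 mol × 44.01 g/mol = 36.21 g
(c) C2H6 consumed = 1.44 × (2/7) = 0.411429 mol; remaining = 1.54007 − 0.411429 = 1.12864 mol; mass = 1.12864 mol × 30.07 g/mol = 33.94 g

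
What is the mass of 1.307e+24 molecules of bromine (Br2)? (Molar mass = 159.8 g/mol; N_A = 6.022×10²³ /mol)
Moles = 1.307e+24 ÷ 6.022×10²³ = 2.17038 mol
Mass = 2.17038 mol × 159.8 g/mol = 346.8 g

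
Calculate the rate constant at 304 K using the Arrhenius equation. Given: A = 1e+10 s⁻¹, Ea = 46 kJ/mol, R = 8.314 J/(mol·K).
1.25e+02 s⁻¹

k = A·exp(-Ea/(R·T)) = 1e+10·exp(-46000/(8.314·304)) = 1e+10·exp(-18.2001) = 1e+10·1.2468e-08 = 1.25e+02 s⁻¹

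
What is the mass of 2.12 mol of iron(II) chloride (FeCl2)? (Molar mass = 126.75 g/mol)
Mass = 2.12 mol × 126.75 g/mol = 268.7 g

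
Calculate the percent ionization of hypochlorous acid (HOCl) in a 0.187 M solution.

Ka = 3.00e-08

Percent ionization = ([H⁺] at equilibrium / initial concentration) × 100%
Percent ionization = 0.04%

Let x = [H⁺]. Ka = x²/(C - x) ⇒ x² + (3.00e-08)x - (3.00e-08)(0.187) = 0. x = 7.4885e-05. Percent = (7.4885e-05/0.187) × 100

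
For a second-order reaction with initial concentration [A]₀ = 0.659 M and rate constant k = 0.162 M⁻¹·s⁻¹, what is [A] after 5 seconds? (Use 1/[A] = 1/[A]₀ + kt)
0.4297 M

1/[A] = 1/[A]₀ + k·t = 1/0.659 + (0.162)·(5) = 1.5175 + 0.8100 = 2.3275
[A] = 1/2.3275 = 0.4297 M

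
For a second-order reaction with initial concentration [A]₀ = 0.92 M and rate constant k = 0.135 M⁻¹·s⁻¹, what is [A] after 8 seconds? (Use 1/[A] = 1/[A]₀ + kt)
0.4615 M

1/[A] = 1/[A]₀ + k·t = 1/0.92 + (0.135)·(8) = 1.0870 + 1.0800 = 2.1670
[A] = 1/2.1670 = 0.4615 M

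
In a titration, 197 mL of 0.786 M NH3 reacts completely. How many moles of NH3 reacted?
Moles = Molarity × Volume (L)
Moles = 0.786 M × 0.197 L = 0.1548 mol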